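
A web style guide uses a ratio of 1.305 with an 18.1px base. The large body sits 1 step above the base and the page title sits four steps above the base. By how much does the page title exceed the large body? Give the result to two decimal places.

Step 1: 18.1 × 1.305 = 23.6205px
Step 4: 18.1 × 1.305⁴ = 52.4953px
Difference: 52.4953 − 23.6205 = 28.8748px

28.87px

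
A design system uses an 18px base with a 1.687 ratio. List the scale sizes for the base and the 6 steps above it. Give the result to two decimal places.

Step 0: 18px
Step 1: 18.0 × 1.687 = 30.37
Step 2: 18.0 × 1.687² = 51.23
Step 3: 18.0 × 1.687³ = 86.42
Step 4: 18.0 × 1.687⁴ = 145.79
Step 5: 18.0 × 1.687⁵ = 245.95
Step 6: 18.0 × 1.687⁶ = 414.92

18.00px, 30.37px, 51.23px, 86.42px, 145.79px, 245.95px, 414.92px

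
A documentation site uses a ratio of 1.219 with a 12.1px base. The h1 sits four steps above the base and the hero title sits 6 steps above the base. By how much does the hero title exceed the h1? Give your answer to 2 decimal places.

Step 4: 12.1 × 1.219⁴ = 26.7178px
Step 6: 12.1 × 1.219⁶ = 39.7016px
Difference: 39.7016 − 26.7178 = 12.9838px

12.98px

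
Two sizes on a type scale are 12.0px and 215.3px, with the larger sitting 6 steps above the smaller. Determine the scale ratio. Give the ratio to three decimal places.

r⁶ = 215.3 / 12.0, so r = (215.3/12.0)^(1/6).
r = 17.9417^(1/6) ≈ 1.6180

1.618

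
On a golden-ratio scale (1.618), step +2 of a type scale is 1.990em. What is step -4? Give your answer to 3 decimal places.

The gap is -4 − (2) = -6 steps, so the factor is 1.618^-6.
1.990 ÷ 1.618⁶ = 1.990 ÷ 17.94201 ≈ 0.111

0.111em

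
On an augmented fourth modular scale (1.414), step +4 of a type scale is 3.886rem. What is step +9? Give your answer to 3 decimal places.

21.966rem

3.886 × 1.414⁵ = 3.886 × 5.65258 ≈ 21.966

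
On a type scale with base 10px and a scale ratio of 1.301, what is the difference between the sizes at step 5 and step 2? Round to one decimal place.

Step 2: 10.0 × 1.301² = 16.926px
Step 5: 10.0 × 1.301⁵ = 37.272px
Difference: 37.272 − 16.926 = 20.346px

20.3px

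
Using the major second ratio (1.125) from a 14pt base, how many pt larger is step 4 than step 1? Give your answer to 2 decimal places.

Step 1: 14.0 × 1.125 = 15.7500pt
Step 4: 14.0 × 1.125⁴ = 22.4253pt
Difference: 22.4253 − 15.7500 = 6.6753pt

6.68pt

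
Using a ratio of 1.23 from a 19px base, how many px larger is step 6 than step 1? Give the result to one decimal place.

42.4px

Step 1: 19.0 × 1.23 = 23.370px
Step 6: 19.0 × 1.23⁶ = 65.794px
Difference: 65.794 − 23.370 = 42.424px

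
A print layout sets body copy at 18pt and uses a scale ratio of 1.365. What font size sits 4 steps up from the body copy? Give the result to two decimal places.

62.49pt

A modular type scale is a geometric sequence: sizeₙ = base × rⁿ.
18.0 × 1.365⁴ = 18.0 × 3.47161 ≈ 62.49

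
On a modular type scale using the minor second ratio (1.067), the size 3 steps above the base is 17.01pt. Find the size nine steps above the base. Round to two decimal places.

25.10pt

The gap is 9 − (3) = 6 steps, so the factor is 1.067^6.
17.01 × 1.067⁶ = 17.01 × 1.47566 ≈ 25.101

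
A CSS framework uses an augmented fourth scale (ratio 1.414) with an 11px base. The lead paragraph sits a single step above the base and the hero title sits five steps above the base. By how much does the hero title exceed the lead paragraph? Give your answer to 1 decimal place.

46.6px

Step 1: 11.0 × 1.414 = 15.554px
Step 5: 11.0 × 1.414⁵ = 62.178px
Difference: 62.178 − 15.554 = 46.624px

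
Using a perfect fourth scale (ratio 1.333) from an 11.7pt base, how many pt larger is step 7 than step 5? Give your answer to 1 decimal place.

38.3pt

Step 5: 11.7 × 1.333⁵ = 49.242pt
Step 7: 11.7 × 1.333⁷ = 87.498pt
Difference: 87.498 − 49.242 = 38.256pt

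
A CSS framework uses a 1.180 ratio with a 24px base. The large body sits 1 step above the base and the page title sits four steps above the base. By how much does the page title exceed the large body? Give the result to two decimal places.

Step 1: 24.0 × 1.180 = 28.3200px
Step 4: 24.0 × 1.180⁴ = 46.5307px
Difference: 46.5307 − 28.3200 = 18.2107px

18.21px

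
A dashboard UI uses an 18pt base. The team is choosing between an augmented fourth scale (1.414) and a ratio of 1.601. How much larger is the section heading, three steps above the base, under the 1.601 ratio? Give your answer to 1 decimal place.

23.0pt

Augmented fourth: 18.0 × 1.414³ = 50.889pt
At 1.601: 18.0 × 1.601³ = 73.866pt
Difference: 73.866 − 50.889 = 22.977pt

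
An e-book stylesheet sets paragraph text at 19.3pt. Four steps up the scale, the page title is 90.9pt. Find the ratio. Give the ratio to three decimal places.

1.473

The ratio satisfies 19.3 × r⁴ = 90.9, so r = (90.9 / 19.3)^(1/4).
r = 4.7098^(1/4) ≈ 1.4732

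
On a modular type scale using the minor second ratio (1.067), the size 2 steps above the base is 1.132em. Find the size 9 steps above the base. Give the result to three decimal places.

Moving from step +2 to step +9 is 7 steps up, so multiply by r⁷.
1.132 × 1.067⁷ = 1.132 × 1.57453 ≈ 1.782

1.782em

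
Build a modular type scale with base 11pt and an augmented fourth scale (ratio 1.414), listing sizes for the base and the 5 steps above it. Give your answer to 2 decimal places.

Step 0: 11pt
Step 1: 11.0 × 1.414 = 15.55
Step 2: 11.0 × 1.414² = 21.99
Step 3: 11.0 × 1.414³ = 31.10
Step 4: 11.0 × 1.414⁴ = 43.97
Step 5: 11.0 × 1.414⁵ = 62.18

11.00pt, 15.55pt, 21.99pt, 31.10pt, 43.97pt, 62.18pt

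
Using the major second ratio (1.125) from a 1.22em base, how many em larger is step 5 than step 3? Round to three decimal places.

Step 3: 1.22 × 1.125³ = 1.73707em
Step 5: 1.22 × 1.125⁵ = 2.19848em
Difference: 2.19848 − 1.73707 = 0.46141em

0.461em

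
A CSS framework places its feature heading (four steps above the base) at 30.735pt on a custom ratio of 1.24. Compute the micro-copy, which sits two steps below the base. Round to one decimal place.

The gap is -2 − (4) = -6 steps, so the factor is 1.24^-6.
30.735 ÷ 1.24⁶ = 30.735 ÷ 3.63522 ≈ 8.455

8.5pt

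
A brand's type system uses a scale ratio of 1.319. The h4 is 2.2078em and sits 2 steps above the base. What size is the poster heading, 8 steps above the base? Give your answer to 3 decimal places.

11.626em

Moving from step +2 to step +8 is 6 steps up, so multiply by r⁶.
2.2078 × 1.319⁶ = 2.2078 × 5.26585 ≈ 11.626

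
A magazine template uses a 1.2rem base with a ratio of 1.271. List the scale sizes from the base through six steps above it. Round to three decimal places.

1.200rem, 1.525rem, 1.939rem, 2.464rem, 3.132rem, 3.980rem, 5.059rem

Step 0: 1.2rem
Step 1: 1.2 × 1.271 = 1.525
Step 2: 1.2 × 1.271² = 1.939
Step 3: 1.2 × 1.271³ = 2.464
Step 4: 1.2 × 1.271⁴ = 3.132
Step 5: 1.2 × 1.271⁵ = 3.980
Step 6: 1.2 × 1.271⁶ = 5.059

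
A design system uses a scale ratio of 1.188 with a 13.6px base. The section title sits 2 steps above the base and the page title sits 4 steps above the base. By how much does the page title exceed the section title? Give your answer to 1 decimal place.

7.9px

Step 2: 13.6 × 1.188² = 19.194px
Step 4: 13.6 × 1.188⁴ = 27.090px
Difference: 27.090 − 19.194 = 7.896px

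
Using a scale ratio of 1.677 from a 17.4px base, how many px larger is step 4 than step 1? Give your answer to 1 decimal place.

108.4px

Step 1: 17.4 × 1.677 = 29.180px
Step 4: 17.4 × 1.677⁴ = 137.620px
Difference: 137.620 − 29.180 = 108.440px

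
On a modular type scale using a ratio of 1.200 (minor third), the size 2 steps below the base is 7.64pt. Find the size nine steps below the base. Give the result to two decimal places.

2.13pt

Moving from step -2 to step -9 is 7 steps down, so divide by r⁷.
7.64 ÷ 1.200⁷ = 7.64 ÷ 3.58318 ≈ 2.132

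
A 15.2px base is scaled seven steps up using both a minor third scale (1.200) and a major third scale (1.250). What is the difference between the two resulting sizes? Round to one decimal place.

18.0px

Minor third: 15.2 × 1.200⁷ = 54.464px
Major third: 15.2 × 1.250⁷ = 72.479px
Difference: 72.479 − 54.464 = 18.015px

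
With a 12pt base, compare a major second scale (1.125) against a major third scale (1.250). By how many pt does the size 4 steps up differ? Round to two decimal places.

Major second: 12.0 × 1.125⁴ = 19.2217pt
Major third: 12.0 × 1.250⁴ = 29.2969pt
Difference: 29.2969 − 19.2217 = 10.0752pt

10.08pt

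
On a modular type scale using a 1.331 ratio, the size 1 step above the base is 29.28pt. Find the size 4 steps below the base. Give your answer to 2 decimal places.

The gap is -4 − (1) = -5 steps, so the factor is 1.331^-5.
29.28 ÷ 1.331⁵ = 29.28 ÷ 4.17725 ≈ 7.009

7.01pt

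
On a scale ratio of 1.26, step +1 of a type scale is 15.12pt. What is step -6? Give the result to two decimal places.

The gap is -6 − (1) = -7 steps, so the factor is 1.26^-7.
15.12 ÷ 1.26⁷ = 15.12 ÷ 5.04190 ≈ 2.999

3.00pt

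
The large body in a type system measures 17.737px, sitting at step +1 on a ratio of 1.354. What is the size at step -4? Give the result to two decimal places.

3.90px

17.737 ÷ 1.354⁵ = 17.737 ÷ 4.55086 ≈ 3.898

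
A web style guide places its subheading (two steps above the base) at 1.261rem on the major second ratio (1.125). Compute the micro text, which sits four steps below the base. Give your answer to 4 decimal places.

0.6220rem

Moving from step +2 to step -4 is 6 steps down, so divide by r⁶.
1.261 ÷ 1.125⁶ = 1.261 ÷ 2.02729 ≈ 0.6220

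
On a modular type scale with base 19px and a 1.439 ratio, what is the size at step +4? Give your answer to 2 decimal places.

Every step multiplies by the scale ratio.
19.0 × 1.439⁴ = 19.0 × 4.28789 ≈ 81.47

81.47px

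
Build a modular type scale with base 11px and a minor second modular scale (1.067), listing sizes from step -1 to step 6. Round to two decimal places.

10.31px, 11.00px, 11.74px, 12.52px, 13.36px, 14.26px, 15.21px, 16.23px

Step -1: 11.0 ÷ 1.067 = 10.31
Step 0: 11px
Step 1: 11.0 × 1.067 = 11.74
Step 2: 11.0 × 1.067² = 12.52
Step 3: 11.0 × 1.067³ = 13.36
Step 4: 11.0 × 1.067⁴ = 14.26
Step 5: 11.0 × 1.067⁵ = 15.21
Step 6: 11.0 × 1.067⁶ = 16.23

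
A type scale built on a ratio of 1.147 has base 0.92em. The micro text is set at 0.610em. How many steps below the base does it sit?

3

1.147ⁿ = 0.92 / 0.610 = 1.5082
n = ln(1.5082) / ln(1.147) = 0.4109 / 0.1371 ≈ 3.00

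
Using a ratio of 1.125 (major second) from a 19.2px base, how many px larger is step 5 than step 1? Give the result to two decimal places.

13.00px

Step 1: 19.2 × 1.125 = 21.6000px
Step 5: 19.2 × 1.125⁵ = 34.5990px
Difference: 34.5990 − 21.6000 = 12.9990px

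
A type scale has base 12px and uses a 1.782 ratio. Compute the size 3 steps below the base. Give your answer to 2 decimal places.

2.12px

12.0 ÷ 1.782³ = 12.0 ÷ 5.65878 ≈ 2.12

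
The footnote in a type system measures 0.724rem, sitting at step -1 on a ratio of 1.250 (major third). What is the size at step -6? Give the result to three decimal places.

0.724 ÷ 1.250⁵ = 0.724 ÷ 3.05176 ≈ 0.237

0.237rem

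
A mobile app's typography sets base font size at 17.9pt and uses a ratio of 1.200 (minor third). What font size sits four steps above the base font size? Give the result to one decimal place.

Each step on a modular scale multiplies by the ratio, so the size n steps from the base is base × ratioⁿ.
17.9 × 1.200⁴ = 17.9 × 2.07360 ≈ 37.12

37.1pt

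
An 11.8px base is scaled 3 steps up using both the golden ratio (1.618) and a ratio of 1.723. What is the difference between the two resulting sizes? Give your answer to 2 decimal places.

10.38px

Golden ratio: 11.8 × 1.618³ = 49.9825px
At 1.723: 11.8 × 1.723³ = 60.3584px
Difference: 60.3584 − 49.9825 = 10.3759px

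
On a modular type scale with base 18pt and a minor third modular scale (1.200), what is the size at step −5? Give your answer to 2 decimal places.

A modular type scale is a geometric sequence: sizeₙ = base × rⁿ.
18.0 ÷ 1.200⁵ = 18.0 ÷ 2.48832 ≈ 7.23

7.23pt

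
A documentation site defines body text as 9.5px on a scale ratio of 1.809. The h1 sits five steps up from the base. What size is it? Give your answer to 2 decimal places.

184.04px

9.5 × 1.809⁵ = 9.5 × 19.37282 ≈ 184.04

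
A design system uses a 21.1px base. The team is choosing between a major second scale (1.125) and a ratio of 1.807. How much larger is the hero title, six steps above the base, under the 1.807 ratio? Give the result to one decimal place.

Major second: 21.1 × 1.125⁶ = 42.776px
At 1.807: 21.1 × 1.807⁶ = 734.567px
Difference: 734.567 − 42.776 = 691.791px

691.8px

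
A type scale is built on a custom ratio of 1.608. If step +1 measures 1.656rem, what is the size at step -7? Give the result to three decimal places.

0.037rem

Moving from step +1 to step -7 is 8 steps down, so divide by r⁸.
1.656 ÷ 1.608⁸ = 1.656 ÷ 44.69803 ≈ 0.037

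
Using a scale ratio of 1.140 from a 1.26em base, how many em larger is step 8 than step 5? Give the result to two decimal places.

1.17em

Step 5: 1.26 × 1.140⁵ = 2.4260em
Step 8: 1.26 × 1.140⁸ = 3.5943em
Difference: 3.5943 − 2.4260 = 1.1683em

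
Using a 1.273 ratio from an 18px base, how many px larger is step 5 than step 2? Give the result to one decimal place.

31.0px

Step 2: 18.0 × 1.273² = 29.170px
Step 5: 18.0 × 1.273⁵ = 60.175px
Difference: 60.175 − 29.170 = 31.005px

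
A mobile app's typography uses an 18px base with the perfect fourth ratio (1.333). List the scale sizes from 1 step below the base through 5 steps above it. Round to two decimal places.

Step -1: 18.0 ÷ 1.333 = 13.50
Step 0: 18px
Step 1: 18.0 × 1.333 = 23.99
Step 2: 18.0 × 1.333² = 31.98
Step 3: 18.0 × 1.333³ = 42.63
Step 4: 18.0 × 1.333⁴ = 56.83
Step 5: 18.0 × 1.333⁵ = 75.76

13.50px, 18.00px, 23.99px, 31.98px, 42.63px, 56.83px, 75.76px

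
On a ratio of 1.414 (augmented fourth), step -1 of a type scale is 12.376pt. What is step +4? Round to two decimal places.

Moving from step -1 to step +4 is 5 steps up, so multiply by r⁵.
12.376 × 1.414⁵ = 12.376 × 5.65258 ≈ 69.956

69.96pt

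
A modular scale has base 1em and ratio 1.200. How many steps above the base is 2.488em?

5

1.200ⁿ = 2.488 / 1 = 2.4880
n = ln(2.4880) / ln(1.200) = 0.9115 / 0.1823 ≈ 5.00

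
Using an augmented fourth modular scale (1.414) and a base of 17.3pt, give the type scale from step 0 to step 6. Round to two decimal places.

Step 0: 17.3pt
Step 1: 17.3 × 1.414 = 24.46
Step 2: 17.3 × 1.414² = 34.59
Step 3: 17.3 × 1.414³ = 48.91
Step 4: 17.3 × 1.414⁴ = 69.16
Step 5: 17.3 × 1.414⁵ = 97.79
Step 6: 17.3 × 1.414⁶ = 138.27

17.30pt, 24.46pt, 34.59pt, 48.91pt, 69.16pt, 97.79pt, 138.27pt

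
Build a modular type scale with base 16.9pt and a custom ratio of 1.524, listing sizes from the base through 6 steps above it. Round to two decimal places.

16.90pt, 25.76pt, 39.25pt, 59.82pt, 91.16pt, 138.93pt, 211.74pt

Step 0: 16.9pt
Step 1: 16.9 × 1.524 = 25.76
Step 2: 16.9 × 1.524² = 39.25
Step 3: 16.9 × 1.524³ = 59.82
Step 4: 16.9 × 1.524⁴ = 91.16
Step 5: 16.9 × 1.524⁵ = 138.93
Step 6: 16.9 × 1.524⁶ = 211.74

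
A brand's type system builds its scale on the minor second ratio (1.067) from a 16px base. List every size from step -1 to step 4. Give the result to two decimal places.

Step -1: 16.0 ÷ 1.067 = 15.00
Step 0: 16px
Step 1: 16.0 × 1.067 = 17.07
Step 2: 16.0 × 1.067² = 18.22
Step 3: 16.0 × 1.067³ = 19.44
Step 4: 16.0 × 1.067⁴ = 20.74

15.00px, 16.00px, 17.07px, 18.22px, 19.44px, 20.74px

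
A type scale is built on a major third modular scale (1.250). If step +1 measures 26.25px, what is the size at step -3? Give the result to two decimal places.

Moving from step +1 to step -3 is 4 steps down, so divide by r⁴.
26.25 ÷ 1.250⁴ = 26.25 ÷ 2.44141 ≈ 10.752

10.75px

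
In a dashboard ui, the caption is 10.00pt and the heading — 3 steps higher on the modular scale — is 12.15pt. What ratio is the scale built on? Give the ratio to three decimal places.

1.067

The ratio satisfies 10.00 × r³ = 12.15, so r = (12.15 / 10.00)^(1/3).
r = 1.2150^(1/3) ≈ 1.0671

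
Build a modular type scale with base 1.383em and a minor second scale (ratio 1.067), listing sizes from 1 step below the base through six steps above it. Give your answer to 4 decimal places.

Step -1: 1.383 ÷ 1.067 = 1.2962
Step 0: 1.383em
Step 1: 1.383 × 1.067 = 1.4757
Step 2: 1.383 × 1.067² = 1.5745
Step 3: 1.383 × 1.067³ = 1.6800
Step 4: 1.383 × 1.067⁴ = 1.7926
Step 5: 1.383 × 1.067⁵ = 1.9127
Step 6: 1.383 × 1.067⁶ = 2.0408

1.2962em, 1.3830em, 1.4757em, 1.5745em, 1.6800em, 1.7926em, 1.9127em, 2.0408em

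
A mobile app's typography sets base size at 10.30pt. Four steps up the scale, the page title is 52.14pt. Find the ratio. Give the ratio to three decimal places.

r⁴ = 52.14 / 10.30, so r = (52.14/10.30)^(1/4).
r = 5.0621^(1/4) ≈ 1.5000

1.500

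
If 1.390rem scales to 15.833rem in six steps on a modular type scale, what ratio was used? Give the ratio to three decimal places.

r⁶ = 15.833 / 1.390, so r = (15.833/1.390)^(1/6).
r = 11.3906^(1/6) ≈ 1.5000

1.500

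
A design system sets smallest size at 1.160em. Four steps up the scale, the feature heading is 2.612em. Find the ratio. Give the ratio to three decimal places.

1.225

r⁴ = 2.612 / 1.160, so r = (2.612/1.160)^(1/4).
r = 2.2517^(1/4) ≈ 1.2250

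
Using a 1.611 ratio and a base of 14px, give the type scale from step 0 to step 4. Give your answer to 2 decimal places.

14.00px, 22.55px, 36.33px, 58.53px, 94.30px

Step 0: 14px
Step 1: 14.0 × 1.611 = 22.55
Step 2: 14.0 × 1.611² = 36.33
Step 3: 14.0 × 1.611³ = 58.53
Step 4: 14.0 × 1.611⁴ = 94.30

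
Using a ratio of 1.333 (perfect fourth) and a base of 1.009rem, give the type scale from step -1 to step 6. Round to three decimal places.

0.757rem, 1.009rem, 1.345rem, 1.793rem, 2.390rem, 3.186rem, 4.247rem, 5.661rem

Step -1: 1.009 ÷ 1.333 = 0.757
Step 0: 1.009rem
Step 1: 1.009 × 1.333 = 1.345
Step 2: 1.009 × 1.333² = 1.793
Step 3: 1.009 × 1.333³ = 2.390
Step 4: 1.009 × 1.333⁴ = 3.186
Step 5: 1.009 × 1.333⁵ = 4.247
Step 6: 1.009 × 1.333⁶ = 5.661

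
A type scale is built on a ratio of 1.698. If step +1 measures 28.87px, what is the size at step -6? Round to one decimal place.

28.87 ÷ 1.698⁷ = 28.87 ÷ 40.69713 ≈ 0.709

0.7px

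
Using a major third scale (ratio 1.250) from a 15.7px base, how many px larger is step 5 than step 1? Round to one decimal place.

Step 1: 15.7 × 1.250 = 19.625px
Step 5: 15.7 × 1.250⁵ = 47.913px
Difference: 47.913 − 19.625 = 28.288px

28.3px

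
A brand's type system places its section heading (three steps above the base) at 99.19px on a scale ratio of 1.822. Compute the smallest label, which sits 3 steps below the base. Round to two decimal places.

The gap is -3 − (3) = -6 steps, so the factor is 1.822^-6.
99.19 ÷ 1.822⁶ = 99.19 ÷ 36.58392 ≈ 2.711

2.71px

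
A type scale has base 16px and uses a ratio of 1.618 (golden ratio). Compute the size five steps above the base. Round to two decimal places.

177.42px

Each step on a modular scale multiplies by the ratio, so the size n steps from the base is base × ratioⁿ.
16.0 × 1.618⁵ = 16.0 × 11.08901 ≈ 177.42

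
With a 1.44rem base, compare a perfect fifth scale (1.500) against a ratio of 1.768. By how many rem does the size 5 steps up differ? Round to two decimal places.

13.94rem

Perfect fifth: 1.44 × 1.500⁵ = 10.9350rem
At 1.768: 1.44 × 1.768⁵ = 24.8756rem
Difference: 24.8756 − 10.9350 = 13.9406rem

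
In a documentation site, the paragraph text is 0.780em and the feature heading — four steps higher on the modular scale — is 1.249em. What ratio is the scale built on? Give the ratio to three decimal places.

1.125

The ratio satisfies 0.780 × r⁴ = 1.249, so r = (1.249 / 0.780)^(1/4).
r = 1.6013^(1/4) ≈ 1.1249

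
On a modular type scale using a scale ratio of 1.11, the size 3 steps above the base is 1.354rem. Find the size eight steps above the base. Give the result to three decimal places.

1.354 × 1.11⁵ = 1.354 × 1.68506 ≈ 2.282

2.282rem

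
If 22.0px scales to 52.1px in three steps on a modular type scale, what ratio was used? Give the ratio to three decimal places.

r³ = 52.1 / 22.0, so r = (52.1/22.0)^(1/3).
r = 2.3682^(1/3) ≈ 1.3329

1.333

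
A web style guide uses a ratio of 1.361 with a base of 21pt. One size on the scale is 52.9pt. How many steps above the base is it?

3

1.361ⁿ = 52.9 / 21 = 2.5190
n = ln(2.5190) / ln(1.361) = 0.9239 / 0.3082 ≈ 3.00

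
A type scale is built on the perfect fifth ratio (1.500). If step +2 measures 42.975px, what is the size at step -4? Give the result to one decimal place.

3.8px

42.975 ÷ 1.500⁶ = 42.975 ÷ 11.39062 ≈ 3.773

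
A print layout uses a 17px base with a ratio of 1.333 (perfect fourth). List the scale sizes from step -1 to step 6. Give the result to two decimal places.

Step -1: 17.0 ÷ 1.333 = 12.75
Step 0: 17px
Step 1: 17.0 × 1.333 = 22.66
Step 2: 17.0 × 1.333² = 30.21
Step 3: 17.0 × 1.333³ = 40.27
Step 4: 17.0 × 1.333⁴ = 53.67
Step 5: 17.0 × 1.333⁵ = 71.55
Step 6: 17.0 × 1.333⁶ = 95.37

12.75px, 17.00px, 22.66px, 30.21px, 40.27px, 53.67px, 71.55px, 95.37px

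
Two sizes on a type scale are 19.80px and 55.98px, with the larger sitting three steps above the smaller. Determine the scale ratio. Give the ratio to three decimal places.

The ratio satisfies 19.80 × r³ = 55.98, so r = (55.98 / 19.80)^(1/3).
r = 2.8273^(1/3) ≈ 1.4140

1.414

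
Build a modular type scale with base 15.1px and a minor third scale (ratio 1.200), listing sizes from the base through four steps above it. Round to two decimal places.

15.10px, 18.12px, 21.74px, 26.09px, 31.31px

Step 0: 15.1px
Step 1: 15.1 × 1.200 = 18.12
Step 2: 15.1 × 1.200² = 21.74
Step 3: 15.1 × 1.200³ = 26.09
Step 4: 15.1 × 1.200⁴ = 31.31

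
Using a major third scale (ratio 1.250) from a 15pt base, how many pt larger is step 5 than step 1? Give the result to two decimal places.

Step 1: 15.0 × 1.250 = 18.7500pt
Step 5: 15.0 × 1.250⁵ = 45.7764pt
Difference: 45.7764 − 18.7500 = 27.0264pt

27.03pt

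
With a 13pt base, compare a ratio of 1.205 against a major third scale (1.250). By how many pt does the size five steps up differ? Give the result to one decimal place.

6.6pt

At 1.205: 13.0 × 1.205⁵ = 33.028pt
Major third: 13.0 × 1.250⁵ = 39.673pt
Difference: 39.673 − 33.028 = 6.645pt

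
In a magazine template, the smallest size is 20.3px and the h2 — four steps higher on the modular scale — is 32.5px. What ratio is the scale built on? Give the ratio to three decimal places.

1.125

r⁴ = 32.5 / 20.3, so r = (32.5/20.3)^(1/4).
r = 1.6010^(1/4) ≈ 1.1249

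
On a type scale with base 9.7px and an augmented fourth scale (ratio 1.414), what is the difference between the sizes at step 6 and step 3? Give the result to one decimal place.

Step 3: 9.7 × 1.414³ = 27.423px
Step 6: 9.7 × 1.414⁶ = 77.530px
Difference: 77.530 − 27.423 = 50.107px

50.1px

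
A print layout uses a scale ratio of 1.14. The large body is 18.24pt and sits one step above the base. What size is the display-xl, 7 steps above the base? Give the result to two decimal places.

18.24 × 1.14⁶ = 18.24 × 2.19497 ≈ 40.036

40.04pt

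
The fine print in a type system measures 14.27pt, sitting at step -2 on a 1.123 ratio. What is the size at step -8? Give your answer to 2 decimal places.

14.27 ÷ 1.123⁶ = 14.27 ÷ 2.00576 ≈ 7.115

7.11pt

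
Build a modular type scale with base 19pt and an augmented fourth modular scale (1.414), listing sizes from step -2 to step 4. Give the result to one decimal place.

Step -2: 19.0 ÷ 1.414² = 9.5
Step -1: 19.0 ÷ 1.414 = 13.4
Step 0: 19pt
Step 1: 19.0 × 1.414 = 26.9
Step 2: 19.0 × 1.414² = 38.0
Step 3: 19.0 × 1.414³ = 53.7
Step 4: 19.0 × 1.414⁴ = 76.0

9.5pt, 13.4pt, 19.0pt, 26.9pt, 38.0pt, 53.7pt, 76.0pt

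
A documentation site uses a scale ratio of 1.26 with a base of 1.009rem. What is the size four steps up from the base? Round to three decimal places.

Each step on a modular scale multiplies by the ratio, so the size n steps from the base is base × ratioⁿ.
1.009 × 1.26⁴ = 1.009 × 2.52047 ≈ 2.543

2.543rem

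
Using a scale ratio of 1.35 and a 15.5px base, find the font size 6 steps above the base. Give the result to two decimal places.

93.83px

15.5 × 1.35⁶ = 15.5 × 6.05345 ≈ 93.83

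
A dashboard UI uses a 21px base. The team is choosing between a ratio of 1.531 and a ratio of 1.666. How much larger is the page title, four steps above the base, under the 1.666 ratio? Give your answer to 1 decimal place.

46.4px

At 1.531: 21.0 × 1.531⁴ = 115.377px
At 1.666: 21.0 × 1.666⁴ = 161.778px
Difference: 161.778 − 115.377 = 46.401px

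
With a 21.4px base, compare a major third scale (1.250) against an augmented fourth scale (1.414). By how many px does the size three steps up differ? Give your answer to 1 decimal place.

18.7px

Major third: 21.4 × 1.250³ = 41.797px
Augmented fourth: 21.4 × 1.414³ = 60.501px
Difference: 60.501 − 41.797 = 18.704px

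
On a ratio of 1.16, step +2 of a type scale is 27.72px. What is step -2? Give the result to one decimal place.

15.3px

27.72 ÷ 1.16⁴ = 27.72 ÷ 1.81064 ≈ 15.310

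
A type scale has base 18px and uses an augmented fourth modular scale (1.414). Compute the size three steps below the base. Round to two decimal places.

18.0 ÷ 1.414³ = 18.0 ÷ 2.82715 ≈ 6.37

6.37px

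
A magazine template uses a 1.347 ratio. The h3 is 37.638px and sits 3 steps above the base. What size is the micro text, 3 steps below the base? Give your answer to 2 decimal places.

37.638 ÷ 1.347⁶ = 37.638 ÷ 5.97318 ≈ 6.301

6.30px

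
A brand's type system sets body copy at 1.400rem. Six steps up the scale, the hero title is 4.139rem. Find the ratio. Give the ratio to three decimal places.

1.198

r⁶ = 4.139 / 1.400, so r = (4.139/1.400)^(1/6).
r = 2.9564^(1/6) ≈ 1.1980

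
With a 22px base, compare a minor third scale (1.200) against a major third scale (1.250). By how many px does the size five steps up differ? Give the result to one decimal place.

Minor third: 22.0 × 1.200⁵ = 54.743px
Major third: 22.0 × 1.250⁵ = 67.139px
Difference: 67.139 − 54.743 = 12.396px

12.4px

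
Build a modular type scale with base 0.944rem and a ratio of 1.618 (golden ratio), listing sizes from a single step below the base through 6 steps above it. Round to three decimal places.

0.583rem, 0.944rem, 1.527rem, 2.471rem, 3.999rem, 6.470rem, 10.468rem, 16.937rem

Step -1: 0.944 ÷ 1.618 = 0.583
Step 0: 0.944rem
Step 1: 0.944 × 1.618 = 1.527
Step 2: 0.944 × 1.618² = 2.471
Step 3: 0.944 × 1.618³ = 3.999
Step 4: 0.944 × 1.618⁴ = 6.470
Step 5: 0.944 × 1.618⁵ = 10.468
Step 6: 0.944 × 1.618⁶ = 16.937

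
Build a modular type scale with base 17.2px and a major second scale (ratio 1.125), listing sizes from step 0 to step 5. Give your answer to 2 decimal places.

17.20px, 19.35px, 21.77px, 24.49px, 27.55px, 30.99px

Step 0: 17.2px
Step 1: 17.2 × 1.125 = 19.35
Step 2: 17.2 × 1.125² = 21.77
Step 3: 17.2 × 1.125³ = 24.49
Step 4: 17.2 × 1.125⁴ = 27.55
Step 5: 17.2 × 1.125⁵ = 30.99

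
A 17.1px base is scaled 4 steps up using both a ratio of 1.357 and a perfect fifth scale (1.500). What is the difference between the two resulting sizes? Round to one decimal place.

At 1.357: 17.1 × 1.357⁴ = 57.985px
Perfect fifth: 17.1 × 1.500⁴ = 86.569px
Difference: 86.569 − 57.985 = 28.584px

28.6px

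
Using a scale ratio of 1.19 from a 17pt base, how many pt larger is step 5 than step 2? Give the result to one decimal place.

16.5pt

Step 2: 17.0 × 1.19² = 24.074pt
Step 5: 17.0 × 1.19⁵ = 40.568pt
Difference: 40.568 − 24.074 = 16.494pt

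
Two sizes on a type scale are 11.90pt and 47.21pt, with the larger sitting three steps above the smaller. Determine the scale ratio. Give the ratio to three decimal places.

1.583

The ratio satisfies 11.90 × r³ = 47.21, so r = (47.21 / 11.90)^(1/3).
r = 3.9672^(1/3) ≈ 1.5831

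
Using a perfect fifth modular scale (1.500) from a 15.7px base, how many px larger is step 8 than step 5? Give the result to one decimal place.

283.2px

Step 5: 15.7 × 1.500⁵ = 119.222px
Step 8: 15.7 × 1.500⁸ = 402.374px
Difference: 402.374 − 119.222 = 283.152px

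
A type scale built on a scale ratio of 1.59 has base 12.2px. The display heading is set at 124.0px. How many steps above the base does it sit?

5

1.59ⁿ = 124.0 / 12.2 = 10.1639
n = ln(10.1639) / ln(1.59) = 2.3188 / 0.4637 ≈ 5.00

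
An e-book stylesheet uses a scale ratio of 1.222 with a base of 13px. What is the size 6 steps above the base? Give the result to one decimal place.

43.3px

Each step on a modular scale multiplies by the ratio, so the size n steps from the base is base × ratioⁿ.
13.0 × 1.222⁶ = 13.0 × 3.32987 ≈ 43.29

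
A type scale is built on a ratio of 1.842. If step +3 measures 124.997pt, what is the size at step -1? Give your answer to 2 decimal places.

10.86pt

124.997 ÷ 1.842⁴ = 124.997 ÷ 11.51220 ≈ 10.858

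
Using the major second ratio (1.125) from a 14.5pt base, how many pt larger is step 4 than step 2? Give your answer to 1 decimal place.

4.9pt

Step 2: 14.5 × 1.125² = 18.352pt
Step 4: 14.5 × 1.125⁴ = 23.226pt
Difference: 23.226 − 18.352 = 4.874pt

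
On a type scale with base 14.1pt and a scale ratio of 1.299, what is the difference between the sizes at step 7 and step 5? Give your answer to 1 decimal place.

Step 5: 14.1 × 1.299⁵ = 52.151pt
Step 7: 14.1 × 1.299⁷ = 88.000pt
Difference: 88.000 − 52.151 = 35.849pt

35.8pt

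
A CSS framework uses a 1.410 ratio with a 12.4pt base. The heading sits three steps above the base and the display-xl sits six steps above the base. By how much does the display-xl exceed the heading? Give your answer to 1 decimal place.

Step 3: 12.4 × 1.410³ = 34.760pt
Step 6: 12.4 × 1.410⁶ = 97.440pt
Difference: 97.440 − 34.760 = 62.680pt

62.7pt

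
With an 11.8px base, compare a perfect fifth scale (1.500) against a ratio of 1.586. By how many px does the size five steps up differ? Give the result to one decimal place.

Perfect fifth: 11.8 × 1.500⁵ = 89.606px
At 1.586: 11.8 × 1.586⁵ = 118.413px
Difference: 118.413 − 89.606 = 28.807px

28.8px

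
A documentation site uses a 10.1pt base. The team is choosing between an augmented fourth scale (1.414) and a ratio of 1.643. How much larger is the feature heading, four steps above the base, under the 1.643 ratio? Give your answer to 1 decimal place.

33.2pt

Augmented fourth: 10.1 × 1.414⁴ = 40.376pt
At 1.643: 10.1 × 1.643⁴ = 73.599pt
Difference: 73.599 − 40.376 = 33.223pt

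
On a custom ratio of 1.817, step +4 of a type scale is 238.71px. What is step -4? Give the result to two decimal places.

238.71 ÷ 1.817⁸ = 238.71 ÷ 118.80629 ≈ 2.009

2.01px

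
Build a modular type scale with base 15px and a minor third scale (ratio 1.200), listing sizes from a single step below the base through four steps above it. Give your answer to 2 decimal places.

12.50px, 15.00px, 18.00px, 21.60px, 25.92px, 31.10px

Step -1: 15.0 ÷ 1.200 = 12.50
Step 0: 15px
Step 1: 15.0 × 1.200 = 18.00
Step 2: 15.0 × 1.200² = 21.60
Step 3: 15.0 × 1.200³ = 25.92
Step 4: 15.0 × 1.200⁴ = 31.10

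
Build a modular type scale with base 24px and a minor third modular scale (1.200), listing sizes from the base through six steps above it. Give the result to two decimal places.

Step 0: 24px
Step 1: 24.0 × 1.200 = 28.80
Step 2: 24.0 × 1.200² = 34.56
Step 3: 24.0 × 1.200³ = 41.47
Step 4: 24.0 × 1.200⁴ = 49.77
Step 5: 24.0 × 1.200⁵ = 59.72
Step 6: 24.0 × 1.200⁶ = 71.66

24.00px, 28.80px, 34.56px, 41.47px, 49.77px, 59.72px, 71.66px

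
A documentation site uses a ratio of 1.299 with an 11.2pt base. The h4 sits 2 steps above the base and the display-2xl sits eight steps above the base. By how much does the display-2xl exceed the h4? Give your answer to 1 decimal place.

71.9pt

Step 2: 11.2 × 1.299² = 18.899pt
Step 8: 11.2 × 1.299⁸ = 90.801pt
Difference: 90.801 − 18.899 = 71.902pt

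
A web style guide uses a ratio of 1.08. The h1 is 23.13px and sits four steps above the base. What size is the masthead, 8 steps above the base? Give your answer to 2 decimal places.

The gap is 8 − (4) = 4 steps, so the factor is 1.08^4.
23.13 × 1.08⁴ = 23.13 × 1.36049 ≈ 31.468

31.47px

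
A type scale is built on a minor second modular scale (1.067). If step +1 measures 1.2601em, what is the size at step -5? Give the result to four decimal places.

The gap is -5 − (1) = -6 steps, so the factor is 1.067^-6.
1.2601 ÷ 1.067⁶ = 1.2601 ÷ 1.47566 ≈ 0.8539

0.8539em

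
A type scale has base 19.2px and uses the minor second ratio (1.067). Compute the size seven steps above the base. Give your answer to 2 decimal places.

Each step on a modular scale multiplies by the ratio, so the size n steps from the base is base × ratioⁿ.
19.2 × 1.067⁷ = 19.2 × 1.57453 ≈ 30.23

30.23px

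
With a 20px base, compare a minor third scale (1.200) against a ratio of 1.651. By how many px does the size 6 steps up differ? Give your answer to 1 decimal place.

Minor third: 20.0 × 1.200⁶ = 59.720px
At 1.651: 20.0 × 1.651⁶ = 405.054px
Difference: 405.054 − 59.720 = 345.334px

345.3px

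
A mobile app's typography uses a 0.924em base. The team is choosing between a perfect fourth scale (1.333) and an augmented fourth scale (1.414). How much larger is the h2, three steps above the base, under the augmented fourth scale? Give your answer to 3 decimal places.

Perfect fourth: 0.924 × 1.333³ = 2.18858em
Augmented fourth: 0.924 × 1.414³ = 2.61228em
Difference: 2.61228 − 2.18858 = 0.42370em

0.424em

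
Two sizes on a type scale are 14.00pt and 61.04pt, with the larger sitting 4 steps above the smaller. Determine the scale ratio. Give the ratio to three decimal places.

1.445

The ratio satisfies 14.00 × r⁴ = 61.04, so r = (61.04 / 14.00)^(1/4).
r = 4.3600^(1/4) ≈ 1.4450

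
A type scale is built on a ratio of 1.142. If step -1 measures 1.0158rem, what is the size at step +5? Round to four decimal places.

1.0158 × 1.142⁶ = 1.0158 × 2.21818 ≈ 2.2532

2.2532rem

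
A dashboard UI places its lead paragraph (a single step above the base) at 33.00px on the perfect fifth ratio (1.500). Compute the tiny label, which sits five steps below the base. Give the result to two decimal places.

Moving from step +1 to step -5 is 6 steps down, so divide by r⁶.
33.00 ÷ 1.500⁶ = 33.00 ÷ 11.39062 ≈ 2.897

2.90px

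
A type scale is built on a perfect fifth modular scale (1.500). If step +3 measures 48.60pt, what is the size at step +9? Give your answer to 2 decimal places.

553.58pt

48.60 × 1.500⁶ = 48.60 × 11.39062 ≈ 553.584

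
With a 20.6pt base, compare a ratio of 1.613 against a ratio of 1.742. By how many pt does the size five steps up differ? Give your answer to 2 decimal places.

At 1.613: 20.6 × 1.613⁵ = 224.9257pt
At 1.742: 20.6 × 1.742⁵ = 330.4517pt
Difference: 330.4517 − 224.9257 = 105.5260pt

105.53pt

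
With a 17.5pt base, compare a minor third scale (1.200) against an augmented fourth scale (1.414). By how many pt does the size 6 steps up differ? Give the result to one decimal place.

Minor third: 17.5 × 1.200⁶ = 52.255pt
Augmented fourth: 17.5 × 1.414⁶ = 139.873pt
Difference: 139.873 − 52.255 = 87.618pt

87.6pt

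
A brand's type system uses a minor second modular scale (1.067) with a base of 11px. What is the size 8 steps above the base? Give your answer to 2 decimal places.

18.48px

Each step on a modular scale multiplies by the ratio, so the size n steps from the base is base × ratioⁿ.
11.0 × 1.067⁸ = 11.0 × 1.68002 ≈ 18.48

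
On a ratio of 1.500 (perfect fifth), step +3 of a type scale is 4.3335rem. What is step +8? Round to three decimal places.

32.908rem

4.3335 × 1.500⁵ = 4.3335 × 7.59375 ≈ 32.908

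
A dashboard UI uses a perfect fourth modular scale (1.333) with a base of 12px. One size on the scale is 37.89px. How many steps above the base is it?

4

1.333ⁿ = 37.89 / 12 = 3.1575
n = ln(3.1575) / ln(1.333) = 1.1498 / 0.2874 ≈ 4.00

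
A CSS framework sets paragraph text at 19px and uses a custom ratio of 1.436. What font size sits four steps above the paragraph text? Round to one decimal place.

80.8px

19.0 × 1.436⁴ = 19.0 × 4.25224 ≈ 80.79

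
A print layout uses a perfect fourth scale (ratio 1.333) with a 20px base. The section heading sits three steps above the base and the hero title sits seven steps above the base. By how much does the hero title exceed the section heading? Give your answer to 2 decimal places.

102.20px

Step 3: 20.0 × 1.333³ = 47.3719px
Step 7: 20.0 × 1.333⁷ = 149.5688px
Difference: 149.5688 − 47.3719 = 102.1969px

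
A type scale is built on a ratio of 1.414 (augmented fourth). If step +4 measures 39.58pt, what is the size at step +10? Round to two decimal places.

316.35pt

39.58 × 1.414⁶ = 39.58 × 7.99275 ≈ 316.353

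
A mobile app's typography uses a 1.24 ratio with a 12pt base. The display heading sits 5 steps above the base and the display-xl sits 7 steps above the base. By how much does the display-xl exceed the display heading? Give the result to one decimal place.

18.9pt

Step 5: 12.0 × 1.24⁵ = 35.180pt
Step 7: 12.0 × 1.24⁷ = 54.092pt
Difference: 54.092 − 35.180 = 18.912pt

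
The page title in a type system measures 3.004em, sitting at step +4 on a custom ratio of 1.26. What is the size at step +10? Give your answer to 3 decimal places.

3.004 × 1.26⁶ = 3.004 × 4.00150 ≈ 12.021

12.021em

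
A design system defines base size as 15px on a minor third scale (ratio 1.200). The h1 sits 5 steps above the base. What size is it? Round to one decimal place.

37.3px

15.0 × 1.200⁵ = 15.0 × 2.48832 ≈ 37.32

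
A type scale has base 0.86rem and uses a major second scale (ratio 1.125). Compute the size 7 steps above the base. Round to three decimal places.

1.961rem

Each step on a modular scale multiplies by the ratio, so the size n steps from the base is base × ratioⁿ.
0.86 × 1.125⁷ = 0.86 × 2.28070 ≈ 1.961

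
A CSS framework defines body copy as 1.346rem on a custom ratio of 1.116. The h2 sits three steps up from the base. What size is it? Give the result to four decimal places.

1.8708rem

1.346 × 1.116³ = 1.346 × 1.38993 ≈ 1.8708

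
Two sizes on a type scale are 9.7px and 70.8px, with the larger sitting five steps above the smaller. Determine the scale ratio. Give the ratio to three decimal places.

r⁵ = 70.8 / 9.7, so r = (70.8/9.7)^(1/5).
r = 7.2990^(1/5) ≈ 1.4882

1.488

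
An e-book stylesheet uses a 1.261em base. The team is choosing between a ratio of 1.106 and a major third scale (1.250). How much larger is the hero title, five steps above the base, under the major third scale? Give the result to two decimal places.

At 1.106: 1.261 × 1.106⁵ = 2.0868em
Major third: 1.261 × 1.250⁵ = 3.8483em
Difference: 3.8483 − 2.0868 = 1.7615em

1.76em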